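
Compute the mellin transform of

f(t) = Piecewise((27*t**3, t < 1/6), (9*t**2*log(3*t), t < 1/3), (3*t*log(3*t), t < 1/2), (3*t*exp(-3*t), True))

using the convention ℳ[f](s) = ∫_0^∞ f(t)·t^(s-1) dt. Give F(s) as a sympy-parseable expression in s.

reversing the common scale on t: t**3 on [0, 1/2); t**2*log(t) on [1/2, 1); t*log(t) on [1, 3/2); …
undo the shared t-power: t**2 on [0, 1/2); t*log(t) on [1/2, 1); log(t) on [1, 3/2); …
along the cuts 1/6, 1/3, 1/2, ℳ[f](s) splits into 4 integrals
between 0 and 1/6 the integrand is 27*t**3·t^(s-1)
on [1/6, 1/3) integrate f = 9*t**2*log(3*t) against the kernel
the [1/3, 1/2) slice contributes ∫ 3*t*log(3*t)·t^(s-1) dt
∫ 3*t*exp(-3*t)·t^(s-1) over [1/2, ∞)

(8*2**s*(s + 1)**2*(s + 3)*(2*s + (s + 1)**2 + 3)*uppergamma(s + 1, 3/2) - 8*2**s*(s + 1)**2*(s + 3) + 8*2**s*(s + 3)*(2*s + (s + 1)**2 + 3) + 3**s*(s + 1)*(s + 3)*(-12*log(2) + 12*log(3))*(2*s + (s + 1)**2 + 3) - 12*3**s*(s + 3)*(2*s + (s + 1)**2 + 3) + (s + 1)**3*(s + 3)*log(4) + (s + 1)**2*(s + 3)*log(4) + 2*(s + 1)**2*(s + 3) + (s + 1)**2*(2*s + (s + 1)**2 + 3))/(8*6**s*(s + 1)**2*(s + 3)*(2*s + (s + 1)**2 + 3))
  Re(s) > -3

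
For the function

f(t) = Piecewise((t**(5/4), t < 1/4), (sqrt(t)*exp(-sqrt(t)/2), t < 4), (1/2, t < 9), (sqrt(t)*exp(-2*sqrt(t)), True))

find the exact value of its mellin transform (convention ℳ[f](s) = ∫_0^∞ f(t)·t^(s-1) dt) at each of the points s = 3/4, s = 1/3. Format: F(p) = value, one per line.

reversing the power substitution: t**(5/2) on [0, 1/2); t*exp(-t/2) on [1/2, 2); 1/2 on [2, 3); …
undo the shared t-power: t**(3/2) on [0, 1/2); exp(-t/2) on [1/2, 2); 1/(2*t) on [2, 3); …
decompose at 1/4, 4, 9; ℳ[f](s) sums the 4 pieces' integrals
∫ t**(5/4)·t^(s-1) over [0, 1/4)
∫ sqrt(t)*exp(-sqrt(t)/2)·t^(s-1) over [1/4, 4)
piece [4, 9): integrate 1/2 against the kernel
on [9, ∞): add ∫ sqrt(t)*exp(-2*sqrt(t))·t^(s-1) dt

F(3/4) = -20*sqrt(2)*exp(-1) - 6*sqrt(2)*sqrt(pi)*erfc(1) - 4*sqrt(2)/3 + 3*sqrt(2)*sqrt(pi)*erfc(sqrt(6))/16 + 15*sqrt(3)*exp(-6)/4 + 1/32 + 2*sqrt(3) + 6*sqrt(2)*sqrt(pi)*erfc(1/2) + 7*sqrt(2)*exp(-1/4)
F(1/3) = -4*2**(2/3)*uppergamma(5/3, 1) - 3*2**(2/3)/2 + 2**(1/3)*uppergamma(5/3, 6)/2 + 3*2**(5/6)/76 + 3*3**(2/3)/2 + 4*2**(2/3)*uppergamma(5/3, 1/4)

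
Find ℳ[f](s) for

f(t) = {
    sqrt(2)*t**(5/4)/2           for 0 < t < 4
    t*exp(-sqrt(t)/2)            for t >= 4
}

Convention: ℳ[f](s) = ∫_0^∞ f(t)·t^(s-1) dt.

2**(2*s + 3)*((4*s + 5)*uppergamma(2*s + 2, 1) + 2)/(4*s + 5)
  Re(s) > -5/4

undo the shared t-power: sqrt(2)*t**(1/4)/2 on [0, 4); exp(-sqrt(t)/2) on [4, ∞)
strip the power substitution: sqrt(2)*sqrt(t)/2 on [0, 2); exp(-t/2) on [2, ∞)
peel off the common scale on t: sqrt(t) on [0, 1); exp(-t) on [1, ∞)
breakpoints 4: one integral from each of the 2 segments
the [0, 4) slice contributes ∫ sqrt(2)*t**(5/4)/2·t^(s-1) dt
over [4, ∞), the kernel integral of t*exp(-sqrt(t)/2) enters the sum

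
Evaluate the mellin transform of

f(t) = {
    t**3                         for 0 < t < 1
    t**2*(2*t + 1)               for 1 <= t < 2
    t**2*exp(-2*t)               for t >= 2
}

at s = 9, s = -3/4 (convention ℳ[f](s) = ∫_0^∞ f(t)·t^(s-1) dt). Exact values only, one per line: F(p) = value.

F(9) = 114665/132 + 771731*exp(-4)/8
F(-3/4) = -56/45 + 2**(3/4)*uppergamma(5/4, 4)/4 + 232*2**(1/4)/45

strip the shared t-power: t on [0, 1); 2*t + 1 on [1, 2); exp(-2*t) on [2, ∞)
the 3 pieces separated at 1, 2 each add one integral
[0, 1) adds the kernel integral of t**3
over [1, 2), the kernel integral of t**2*(2*t + 1) enters the sum
for t in [2, ∞): the term is ∫ t**2*exp(-2*t)·t^(s-1)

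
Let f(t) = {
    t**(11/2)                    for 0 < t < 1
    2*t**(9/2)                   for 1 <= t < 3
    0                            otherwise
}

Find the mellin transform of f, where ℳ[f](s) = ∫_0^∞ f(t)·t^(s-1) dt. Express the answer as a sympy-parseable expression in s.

remove the shared t-power first: t**(7/2) on [0, 1); 2*t**(5/2) on [1, 3)
undo the shared t-power: t**(3/2) on [0, 1); 2*sqrt(t) on [1, 3)
slice at 1, transform all 2 pieces, and sum them
∫ t**(11/2)·t^(s-1) over [0, 1)
[1, 3) adds the kernel integral of 2*t**(9/2)

2*(2*3**(s + 9/2)*(2*s + 11) - 2*s - 13)/((2*s + 9)*(2*s + 11))
  Re(s) > -11/2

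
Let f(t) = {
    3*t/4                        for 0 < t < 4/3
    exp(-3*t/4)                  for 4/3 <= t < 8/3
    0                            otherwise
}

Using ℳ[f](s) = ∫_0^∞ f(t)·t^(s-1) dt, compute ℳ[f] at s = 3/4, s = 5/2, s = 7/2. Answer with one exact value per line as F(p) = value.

invert the common scale on t to get t/2 on [0, 2); exp(-t/2) on [2, 4)
the common scale on t comes off first: t on [0, 1); exp(-t) on [1, 2)
breakpoints 4/3: one integral from each of the 2 segments
∫ over [0, 4/3) of 3*t/4·t^(s-1) joins the sum
between 4/3 and 8/3 the integrand is exp(-3*t/4)·t^(s-1)

F(3/4) = 2*sqrt(2)*3**(1/4)*(-7*uppergamma(3/4, 2) + 7*uppergamma(3/4, 1) + 4)/21
F(5/2) = 8*sqrt(3)*(-98*sqrt(2) + (-21*sqrt(pi)*erfc(sqrt(2)) + 21*sqrt(pi)*erfc(1) + 8)*exp(2) + 70*E)*exp(-2)/189
F(7/2) = 16*sqrt(3)*(-918*sqrt(2) + (-135*sqrt(pi)*erfc(sqrt(2)) + 16 + 135*sqrt(pi)*erfc(1))*exp(2) + 522*E)*exp(-2)/729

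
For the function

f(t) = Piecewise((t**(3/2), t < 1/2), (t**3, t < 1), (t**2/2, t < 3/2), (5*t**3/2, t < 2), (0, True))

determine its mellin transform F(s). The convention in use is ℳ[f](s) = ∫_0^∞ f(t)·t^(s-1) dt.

summing 4 kernel integrals split by 1/2, 1, 3/2 yields ℳ[f](s)
over [0, 1/2), the kernel integral of t**(3/2) enters the sum
between 1/2 and 1 the integrand is t**3·t^(s-1)
on [1, 3/2) integrate f = t**2/2 against the kernel
segment 3/2 to 2 holds 5*t**3/2; add its integral

(-2**(1 - s)*(s + 2)*(2*s + 3) + 2**(7/2 - s)*(s + 2)*(s + 3) + 5*2**(s + 6)*(s + 2)*(2*s + 3) - 135*(3/2)**s*(s + 2)*(2*s + 3) + 18*(3/2)**s*(s + 3)*(2*s + 3) + 16*(s + 2)*(2*s + 3) - 8*(s + 3)*(2*s + 3))/(16*(s + 2)*(s + 3)*(2*s + 3))
  Re(s) > -3/2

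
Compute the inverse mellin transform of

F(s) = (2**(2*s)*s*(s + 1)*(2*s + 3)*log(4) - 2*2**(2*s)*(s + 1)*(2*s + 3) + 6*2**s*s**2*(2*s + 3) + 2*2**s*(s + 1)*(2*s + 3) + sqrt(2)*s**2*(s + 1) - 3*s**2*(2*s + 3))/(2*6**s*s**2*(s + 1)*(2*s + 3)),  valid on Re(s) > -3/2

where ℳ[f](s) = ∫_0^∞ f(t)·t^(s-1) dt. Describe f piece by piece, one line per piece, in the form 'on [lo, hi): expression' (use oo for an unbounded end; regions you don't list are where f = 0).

on [0, 1/6): 3*sqrt(3)*t**(3/2)
on [1/6, 1/3): 9*t
on [1/3, 2/3): log(3*t)

invert the common scale on t to get t**(3/2) on [0, 1/2); 3*t on [1/2, 1); log(t) on [1, 2)
along the cuts 1/6, 1/3, ℳ[f](s) splits into 3 integrals
for t in [0, 1/6): the term is ∫ 3*sqrt(3)*t**(3/2)·t^(s-1)
the [1/6, 1/3) slice contributes ∫ 9*t·t^(s-1) dt
∫ over [1/3, 2/3) of log(3*t)·t^(s-1) joins the sum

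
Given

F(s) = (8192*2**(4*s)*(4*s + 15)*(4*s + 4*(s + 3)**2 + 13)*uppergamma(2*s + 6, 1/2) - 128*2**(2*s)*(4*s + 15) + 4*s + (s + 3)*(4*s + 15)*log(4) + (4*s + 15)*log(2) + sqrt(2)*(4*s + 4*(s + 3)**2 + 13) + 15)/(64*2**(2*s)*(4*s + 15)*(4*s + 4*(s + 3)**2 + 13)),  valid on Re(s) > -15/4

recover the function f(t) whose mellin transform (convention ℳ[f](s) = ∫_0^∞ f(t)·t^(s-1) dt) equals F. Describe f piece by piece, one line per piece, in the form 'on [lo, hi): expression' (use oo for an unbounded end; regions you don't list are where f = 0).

undo the shared t-power: t**(11/4) on [0, 1/4); t**(5/2)*log(sqrt(t)) on [1/4, 1); t**2*exp(-sqrt(t)/2) on [1, ∞)
strip the shared t-power: t**(3/4) on [0, 1/4); sqrt(t)*log(sqrt(t)) on [1/4, 1); exp(-sqrt(t)/2) on [1, ∞)
the power substitution comes off first: t**(3/2) on [0, 1/2); t*log(t) on [1/2, 1); exp(-t/2) on [1, ∞)
along the cuts 1/4, 1, ℳ[f](s) splits into 3 integrals
segment [0, 1/4) carries t**(15/4); integrate it
segment [1/4, 1) carries t**(7/2)*log(sqrt(t)); integrate it
segment [1, ∞) carries t**3*exp(-sqrt(t)/2); integrate it

on [0, 1/4): t**(15/4)
on [1/4, 1): t**(7/2)*log(sqrt(t))
on [1, oo): t**3*exp(-sqrt(t)/2)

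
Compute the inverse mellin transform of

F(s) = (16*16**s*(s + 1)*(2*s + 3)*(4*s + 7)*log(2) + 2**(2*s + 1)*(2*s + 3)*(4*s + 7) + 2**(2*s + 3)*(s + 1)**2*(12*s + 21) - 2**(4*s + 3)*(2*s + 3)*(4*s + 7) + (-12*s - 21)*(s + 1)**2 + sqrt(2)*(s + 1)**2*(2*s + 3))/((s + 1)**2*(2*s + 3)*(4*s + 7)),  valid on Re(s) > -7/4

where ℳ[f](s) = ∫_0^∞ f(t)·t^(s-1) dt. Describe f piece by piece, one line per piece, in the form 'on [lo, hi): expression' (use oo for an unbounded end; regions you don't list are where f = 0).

on [0, 1): sqrt(2)*t**(7/4)/4
on [1, 4): 3*t**(3/2)/2
on [4, 16): t*log(sqrt(t)/2)

remove the shared t-power first: sqrt(2)*t**(3/4)/4 on [0, 1); 3*sqrt(t)/2 on [1, 4); log(sqrt(t)/2) on [4, 16)
undo the power substitution: sqrt(2)*t**(3/2)/4 on [0, 1); 3*t/2 on [1, 2); log(t/2) on [2, 4)
remove the common scale on t first: t**(3/2) on [0, 1/2); 3*t on [1/2, 1); log(t) on [1, 2)
the 3 pieces separated at 1, 4 each add one integral
between 0 and 1 the integrand is sqrt(2)*t**(7/4)/4·t^(s-1)
for t in [1, 4): the term is ∫ 3*t**(3/2)/2·t^(s-1)
piece [4, 16): integrate t*log(sqrt(t)/2) against the kernel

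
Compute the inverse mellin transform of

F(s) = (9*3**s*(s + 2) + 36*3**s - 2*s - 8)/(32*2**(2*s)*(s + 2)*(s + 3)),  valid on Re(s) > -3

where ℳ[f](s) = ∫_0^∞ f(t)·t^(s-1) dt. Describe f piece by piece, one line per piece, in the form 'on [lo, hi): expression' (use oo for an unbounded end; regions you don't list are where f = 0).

on [0, 1/4): 2*t**3
on [1/4, 3/4): t**2*(2 - 2*t)

remove the shared t-power first: 2*t on [0, 1/4); 2 - 2*t on [1/4, 3/4)
invert the common scale on t to get t on [0, 1/2); 2 - t on [1/2, 3/2)
f breaks at 1/4 into 2 integrals to sum
∫ 2*t**3·t^(s-1) over [0, 1/4)
piece [1/4, 3/4): integrate t**2*(2 - 2*t) against the kernel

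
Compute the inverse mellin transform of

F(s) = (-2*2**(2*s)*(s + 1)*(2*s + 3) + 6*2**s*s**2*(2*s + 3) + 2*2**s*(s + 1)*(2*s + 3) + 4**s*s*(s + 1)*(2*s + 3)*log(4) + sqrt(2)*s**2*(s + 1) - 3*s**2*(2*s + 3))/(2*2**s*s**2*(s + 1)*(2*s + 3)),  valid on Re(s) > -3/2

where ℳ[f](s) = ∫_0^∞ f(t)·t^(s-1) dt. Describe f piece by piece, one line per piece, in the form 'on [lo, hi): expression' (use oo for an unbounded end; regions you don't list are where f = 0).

on [0, 1/2): t**(3/2)
on [1/2, 1): 3*t
on [1, 2): log(t)

slice at 1/2, 1, transform all 3 pieces, and sum them
∫ over [0, 1/2) of t**(3/2)·t^(s-1) joins the sum
on [1/2, 1): add ∫ 3*t·t^(s-1) dt
the [1, 2) slice contributes ∫ log(t)·t^(s-1) dt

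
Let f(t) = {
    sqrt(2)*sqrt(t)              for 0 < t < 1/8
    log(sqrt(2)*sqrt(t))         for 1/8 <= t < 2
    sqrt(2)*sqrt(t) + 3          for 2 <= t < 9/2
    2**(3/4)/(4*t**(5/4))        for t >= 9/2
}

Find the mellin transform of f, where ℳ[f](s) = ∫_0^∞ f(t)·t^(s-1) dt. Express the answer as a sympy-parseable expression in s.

(-1080*2**(4*s)*s**2*(4*s - 5) + 108*2**(4*s)*s*(2*s + 1)*(4*s - 5)*log(2) - 324*2**(4*s)*s*(4*s - 5) - 54*2**(4*s)*(2*s + 1)*(4*s - 5) - 16*sqrt(3)*6**(2*s)*s**2*(2*s + 1) + 1296*6**(2*s)*s**2*(4*s - 5) + 324*6**(2*s)*s*(4*s - 5) + 108*s**2*(4*s - 5) + 108*s*(2*s + 1)*(4*s - 5)*log(2) + (4*s - 5)*(108*s + 54))/(108*2**(3*s)*s**2*(2*s + 1)*(4*s - 5))
  -1/2 < Re(s) < 5/4

peel off the common scale on t: sqrt(t) on [0, 1/4); log(sqrt(t)) on [1/4, 4); sqrt(t) + 3 on [4, 9); …
back out the power substitution: t on [0, 1/2); log(t) on [1/2, 2); t + 3 on [2, 3); …
treat the 4 regions marked off by 1/8, 2, 9/2 separately and sum
∫ sqrt(2)*sqrt(t)·t^(s-1) over [0, 1/8)
∫ over [1/8, 2) of log(sqrt(2)*sqrt(t))·t^(s-1) joins the sum
piece [2, 9/2): integrate (sqrt(2)*sqrt(t) + 3) against the kernel
for t in [9/2, ∞): the term is ∫ 2**(3/4)/(4*t**(5/4))·t^(s-1)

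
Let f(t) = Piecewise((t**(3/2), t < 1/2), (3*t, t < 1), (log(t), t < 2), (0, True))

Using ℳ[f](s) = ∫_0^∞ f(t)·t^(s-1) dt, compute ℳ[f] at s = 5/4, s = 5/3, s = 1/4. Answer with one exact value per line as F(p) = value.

F(5/4) = -679*2**(1/4)/550 - 2**(3/4)/6 + 8*2**(1/4)*log(2)/5 + 148/75
F(5/3) = -18*2**(2/3)/25 - 9*2**(1/3)/64 + 3*2**(5/6)/152 + 6*2**(2/3)*log(2)/5 + 297/200
F(1/4) = -111*2**(1/4)/7 - 3*2**(3/4)/5 + 4*2**(1/4)*log(2) + 92/5

split f at 1/2, 1: ℳ[f](s) collects 3 kernel integrals
segment 0 to 1/2 holds t**(3/2); add its integral
on [1/2, 1) integrate f = 3*t against the kernel
on [1, 2) integrate f = log(t) against the kernel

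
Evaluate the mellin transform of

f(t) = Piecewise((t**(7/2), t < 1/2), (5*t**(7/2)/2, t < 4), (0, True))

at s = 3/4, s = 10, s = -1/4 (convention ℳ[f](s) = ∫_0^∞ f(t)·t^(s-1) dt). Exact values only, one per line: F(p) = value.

the 2 pieces separated at 1/2 each add one integral
for t in [0, 1/2): the term is ∫ t**(7/2)·t^(s-1)
piece [1/2, 4): integrate 5*t**(7/2)/2 against the kernel

F(3/4) = -3*2**(3/4)/272 + 2560*sqrt(2)/17
F(10) = 671088640/27 - sqrt(2)/147456
F(-1/4) = -3*2**(3/4)/104 + 640*sqrt(2)/13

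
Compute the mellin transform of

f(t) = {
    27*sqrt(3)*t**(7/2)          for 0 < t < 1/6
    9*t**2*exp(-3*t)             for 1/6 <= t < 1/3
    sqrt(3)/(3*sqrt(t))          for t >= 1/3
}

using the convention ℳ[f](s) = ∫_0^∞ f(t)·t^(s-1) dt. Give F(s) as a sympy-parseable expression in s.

(8*2**s*(2*s - 1)*(2*s + 7)*uppergamma(s + 2, 1/2) - 8*2**s*(2*s - 1)*(2*s + 7)*uppergamma(s + 2, 1) - 16*2**s*(2*s + 7) + sqrt(2)*(2*s - 1))/(8*6**s*(2*s - 1)*(2*s + 7))
  -7/2 < Re(s) < 1/2

strip the common scale on t: t**(7/2) on [0, 1/2); t**2*exp(-t) on [1/2, 1); 1/sqrt(t) on [1, ∞)
back out the shared t-power: t**(3/2) on [0, 1/2); exp(-t) on [1/2, 1); t**(-5/2) on [1, ∞)
summing 3 kernel integrals split by 1/6, 1/3 yields ℳ[f](s)
on [0, 1/6) integrate f = 27*sqrt(3)*t**(7/2) against the kernel
segment 1/6 to 1/3 holds 9*t**2*exp(-3*t); add its integral
segment 1/3 to ∞ holds sqrt(3)/(3*sqrt(t)); add its integral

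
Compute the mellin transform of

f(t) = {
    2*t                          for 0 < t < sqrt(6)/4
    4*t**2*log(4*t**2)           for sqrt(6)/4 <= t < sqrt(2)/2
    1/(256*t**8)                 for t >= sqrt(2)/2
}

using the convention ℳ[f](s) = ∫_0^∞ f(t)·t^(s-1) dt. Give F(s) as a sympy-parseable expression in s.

(sqrt(2)/4)**s*(32*2**s*s*(s - 8)*(s + 1)*log(2) - 64*2**s*(s - 8)*(s + 1) + 64*2**s*(s - 8)*(s + 1)*log(2) - 2**s*(s + 1)*(s**2 + 4*s + 4) + 3**(s/2)*s*(s - 8)*(s + 1)*(-24*log(3) + 24*log(2)) + 3**(s/2)*(s - 8)*(s + 1)*(-48*log(3) + 48*log(2)) + 48*3**(s/2)*(s - 8)*(s + 1) + 8*3**(s/2)*sqrt(6)*(s - 8)*(s**2 + 4*s + 4))/(16*(s - 8)*(s + 1)*(s**2 + 4*s + 4))
  -1 < Re(s) < 8

the common scale on t comes off first: t on [0, sqrt(6)/2); t**2*log(t**2) on [sqrt(6)/2, sqrt(2)); t**(-8) on [sqrt(2), ∞)
strip the power substitution: sqrt(t) on [0, 3/2); t*log(t) on [3/2, 2); t**(-4) on [2, ∞)
cuts at sqrt(6)/4, sqrt(2)/2: linearity sums the 3 kernel integrals
piece [0, sqrt(6)/4): integrate 2*t against the kernel
segment sqrt(6)/4 to sqrt(2)/2 holds 4*t**2*log(4*t**2); add its integral
for t in [sqrt(2)/2, ∞): the term is ∫ 1/(256*t**8)·t^(s-1)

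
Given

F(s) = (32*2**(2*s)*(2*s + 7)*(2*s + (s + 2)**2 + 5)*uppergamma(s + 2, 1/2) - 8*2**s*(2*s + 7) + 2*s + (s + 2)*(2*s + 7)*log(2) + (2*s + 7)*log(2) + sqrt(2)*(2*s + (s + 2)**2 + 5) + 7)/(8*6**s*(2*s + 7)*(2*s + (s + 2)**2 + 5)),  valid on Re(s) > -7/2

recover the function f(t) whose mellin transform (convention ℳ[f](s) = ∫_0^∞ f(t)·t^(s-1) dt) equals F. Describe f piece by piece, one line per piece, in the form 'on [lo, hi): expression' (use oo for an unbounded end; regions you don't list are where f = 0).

strip the common scale on t: t**(7/2) on [0, 1/2); t**3*log(t) on [1/2, 1); t**2*exp(-t/2) on [1, ∞)
remove the shared t-power first: t**(3/2) on [0, 1/2); t*log(t) on [1/2, 1); exp(-t/2) on [1, ∞)
summing 3 kernel integrals split by 1/6, 1/3 yields ℳ[f](s)
the [0, 1/6) slice contributes ∫ 27*sqrt(3)*t**(7/2)·t^(s-1) dt
on [1/6, 1/3) integrate f = 27*t**3*log(3*t) against the kernel
the [1/3, ∞) slice contributes ∫ 9*t**2*exp(-3*t/2)·t^(s-1) dt

on [0, 1/6): 27*sqrt(3)*t**(7/2)
on [1/6, 1/3): 27*t**3*log(3*t)
on [1/3, oo): 9*t**2*exp(-3*t/2)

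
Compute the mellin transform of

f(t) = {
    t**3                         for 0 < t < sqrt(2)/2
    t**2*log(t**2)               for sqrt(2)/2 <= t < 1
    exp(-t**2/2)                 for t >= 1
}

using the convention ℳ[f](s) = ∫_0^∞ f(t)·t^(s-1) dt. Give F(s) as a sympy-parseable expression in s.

(-2*2**(s/2)*(s + 3) + 2*2**s*(s + 3)*(s**2/4 + s + 1)*uppergamma(s/2, 1/2) + s*(s + 3)*log(2)/2 + s + (s + 3)*log(2) + sqrt(2)*(s**2/4 + s + 1) + 3)/(4*2**(s/2)*(s + 3)*(s**2/4 + s + 1))
  Re(s) > -3

peel off the power substitution: t**(3/2) on [0, 1/2); t*log(t) on [1/2, 1); exp(-t/2) on [1, ∞)
treat the 3 regions marked off by sqrt(2)/2, 1 separately and sum
over [0, sqrt(2)/2), the kernel integral of t**3 enters the sum
∫ t**2*log(t**2)·t^(s-1) over [sqrt(2)/2, 1)
on [1, ∞) integrate f = exp(-t**2/2) against the kernel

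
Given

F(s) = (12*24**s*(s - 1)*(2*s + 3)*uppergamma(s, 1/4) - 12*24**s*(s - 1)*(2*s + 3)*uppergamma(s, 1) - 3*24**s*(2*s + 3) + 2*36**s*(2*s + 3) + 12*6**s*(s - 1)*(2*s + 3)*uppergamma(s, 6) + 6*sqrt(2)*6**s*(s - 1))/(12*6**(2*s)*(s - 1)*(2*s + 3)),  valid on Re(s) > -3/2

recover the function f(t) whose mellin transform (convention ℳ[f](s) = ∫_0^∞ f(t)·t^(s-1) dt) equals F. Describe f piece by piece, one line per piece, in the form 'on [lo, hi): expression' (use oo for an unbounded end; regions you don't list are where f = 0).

undo the common scale on t: t**(3/2) on [0, 1/2); exp(-t/2) on [1/2, 2); 1/(2*t) on [2, 3); …
split f at 1/6, 2/3, 1: ℳ[f](s) collects 4 kernel integrals
∫ over [0, 1/6) of 3*sqrt(3)*t**(3/2)·t^(s-1) joins the sum
on [1/6, 2/3) integrate f = exp(-3*t/2) against the kernel
∫ 1/(6*t)·t^(s-1) over [2/3, 1)
∫ over [1, ∞) of exp(-6*t)·t^(s-1) joins the sum

on [0, 1/6): 3*sqrt(3)*t**(3/2)
on [1/6, 2/3): exp(-3*t/2)
on [2/3, 1): 1/(6*t)
on [1, oo): exp(-6*t)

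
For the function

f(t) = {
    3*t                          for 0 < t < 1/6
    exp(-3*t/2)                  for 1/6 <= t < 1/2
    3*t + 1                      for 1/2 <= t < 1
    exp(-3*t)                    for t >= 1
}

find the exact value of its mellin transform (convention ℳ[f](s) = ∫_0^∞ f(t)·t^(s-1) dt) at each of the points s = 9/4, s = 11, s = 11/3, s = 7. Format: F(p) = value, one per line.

F(9/4) = 6**(3/4)*(-104*sqrt(2)*uppergamma(9/4, 3/4) - 53*3**(1/4) + 1 + 26*2**(1/4)*uppergamma(9/4, 3) + 104*sqrt(2)*uppergamma(9/4, 1/4) + 320*6**(1/4))/1404
F(11) = -99448626289*exp(-3/4)/1119744 + 4080204709/11972302848 + 899569*exp(-3)/2187 + 4885809916361*exp(-1/4)/90699264
F(11/3) = -8*12**(1/3)*uppergamma(11/3, 3/4)/81 - 183*2**(1/3)/4928 + 6**(1/3)/12096 + 3**(1/3)*uppergamma(11/3, 3)/81 + 8*12**(1/3)*uppergamma(11/3, 1/4)/81 + 141/154
F(7) = -693689*exp(-3/4)/7776 + 1553*exp(-3)/243 + 1009711/1959552 + 3786745*exp(-1/4)/69984

undo the common scale on t: t on [0, 1/2); exp(-t/2) on [1/2, 3/2); t + 1 on [3/2, 3); …
decompose at 1/6, 1/2, 1; ℳ[f](s) sums the 4 pieces' integrals
segment [0, 1/6) carries 3*t; integrate it
segment [1/6, 1/2) carries exp(-3*t/2); integrate it
segment [1/2, 1) carries (3*t + 1); integrate it
for t in [1, ∞): the term is ∫ exp(-3*t)·t^(s-1)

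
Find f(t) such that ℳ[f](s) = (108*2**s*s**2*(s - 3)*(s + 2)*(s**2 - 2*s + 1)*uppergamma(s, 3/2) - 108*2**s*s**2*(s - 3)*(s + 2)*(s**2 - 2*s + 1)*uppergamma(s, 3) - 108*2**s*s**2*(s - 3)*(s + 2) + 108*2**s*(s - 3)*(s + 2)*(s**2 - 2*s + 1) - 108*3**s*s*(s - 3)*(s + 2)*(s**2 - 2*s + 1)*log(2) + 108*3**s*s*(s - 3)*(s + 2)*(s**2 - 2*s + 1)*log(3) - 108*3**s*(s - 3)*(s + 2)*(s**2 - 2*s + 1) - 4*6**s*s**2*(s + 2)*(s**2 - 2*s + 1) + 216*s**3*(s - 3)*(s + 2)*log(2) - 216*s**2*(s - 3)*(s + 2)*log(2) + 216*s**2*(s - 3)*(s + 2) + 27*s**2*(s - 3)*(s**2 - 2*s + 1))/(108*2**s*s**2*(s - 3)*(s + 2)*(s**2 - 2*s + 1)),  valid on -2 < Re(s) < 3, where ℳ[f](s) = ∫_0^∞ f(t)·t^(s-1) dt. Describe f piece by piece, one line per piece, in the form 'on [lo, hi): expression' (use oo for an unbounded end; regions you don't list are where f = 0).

on [0, 1/2): t**2
on [1/2, 1): log(t)/t
on [1, 3/2): log(t)
on [3/2, 3): exp(-t)
on [3, oo): t**(-3)

f breaks at 1/2, 1, 3/2, 3 into 5 integrals to sum
segment 0 to 1/2 holds t**2; add its integral
on [1/2, 1) integrate f = log(t)/t against the kernel
piece [1, 3/2): integrate log(t) against the kernel
∫ exp(-t)·t^(s-1) over [3/2, 3)
on [3, ∞): add ∫ t**(-3)·t^(s-1) dt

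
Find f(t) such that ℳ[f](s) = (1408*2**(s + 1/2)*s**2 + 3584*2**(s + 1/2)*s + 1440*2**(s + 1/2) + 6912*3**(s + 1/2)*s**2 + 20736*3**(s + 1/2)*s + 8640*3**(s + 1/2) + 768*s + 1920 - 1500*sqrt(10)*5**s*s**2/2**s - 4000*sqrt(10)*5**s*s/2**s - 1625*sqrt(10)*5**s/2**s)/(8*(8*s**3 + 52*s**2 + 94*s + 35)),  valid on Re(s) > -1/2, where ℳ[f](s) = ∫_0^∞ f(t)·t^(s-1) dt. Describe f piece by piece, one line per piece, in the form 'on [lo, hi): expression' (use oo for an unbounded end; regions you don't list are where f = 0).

f breaks at 1, 2, 5/2 into 4 integrals to sum
piece [0, 1): integrate 4*sqrt(t) against the kernel
piece [1, 2): integrate 4*t**(7/2) against the kernel
over [2, 5/2), the kernel integral of 5*t**(5/2)/2 enters the sum
on [5/2, 3) integrate f = 4*t**(7/2) against the kernel

on [0, 1): 4*sqrt(t)
on [1, 2): 4*t**(7/2)
on [2, 5/2): 5*t**(5/2)/2
on [5/2, 3): 4*t**(7/2)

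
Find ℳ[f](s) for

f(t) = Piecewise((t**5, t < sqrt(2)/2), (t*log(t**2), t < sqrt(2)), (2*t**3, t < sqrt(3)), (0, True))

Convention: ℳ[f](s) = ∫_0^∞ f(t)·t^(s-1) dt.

2**(1/2 - s/2)*(-32*2**s*(s + 1)**2*(s + 5) + 8*2**s*(s + 1)*(s + 3)*(s + 5)*log(2) - 16*2**s*(s + 3)*(s + 5) + 24*6**(s/2 + 1/2)*(s + 1)**2*(s + 5) + (s + 1)**2*(s + 3) + 4*(s + 1)*(s + 3)*(s + 5)*log(2) + 8*(s + 3)*(s + 5))/(8*(s + 1)**2*(s + 3)*(s + 5))
  Re(s) > -5

back out the shared t-power: t**6 on [0, sqrt(2)/2); t**2*log(t**2) on [sqrt(2)/2, sqrt(2)); 2*t**4 on [sqrt(2), sqrt(3))
invert the power substitution to get t**3 on [0, 1/2); t*log(t) on [1/2, 2); 2*t**2 on [2, 3)
remove the shared t-power first: t**2 on [0, 1/2); log(t) on [1/2, 2); 2*t on [2, 3)
decompose at sqrt(2)/2, sqrt(2); ℳ[f](s) sums the 3 pieces' integrals
[0, sqrt(2)/2) adds the kernel integral of t**5
between sqrt(2)/2 and sqrt(2) the integrand is t*log(t**2)·t^(s-1)
∫ 2*t**3·t^(s-1) over [sqrt(2), sqrt(3))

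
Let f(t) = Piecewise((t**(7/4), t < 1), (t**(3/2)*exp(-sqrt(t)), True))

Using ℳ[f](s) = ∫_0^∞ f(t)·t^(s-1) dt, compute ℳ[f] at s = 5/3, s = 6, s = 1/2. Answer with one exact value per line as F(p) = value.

F(5/3) = 12/41 + 2*uppergamma(19/3, 1)
F(6) = 4/31 + 473950329610*exp(-1)
F(1/2) = 4/9 + 32*exp(-1)

undo the shared t-power: t**(3/4) on [0, 1); sqrt(t)*exp(-sqrt(t)) on [1, ∞)
undo the power substitution: t**(3/2) on [0, 1); t*exp(-t) on [1, ∞)
remove the shared t-power first: sqrt(t) on [0, 1); exp(-t) on [1, ∞)
the 2 pieces separated at 1 each add one integral
∫ t**(7/4)·t^(s-1) over [0, 1)
on [1, ∞) integrate f = t**(3/2)*exp(-sqrt(t)) against the kernel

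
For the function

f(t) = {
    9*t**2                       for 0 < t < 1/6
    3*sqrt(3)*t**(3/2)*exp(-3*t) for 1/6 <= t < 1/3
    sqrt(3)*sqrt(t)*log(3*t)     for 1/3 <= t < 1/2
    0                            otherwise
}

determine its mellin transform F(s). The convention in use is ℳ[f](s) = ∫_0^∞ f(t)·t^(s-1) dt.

peel off the common scale on t: t**2 on [0, 1/2); t**(3/2)*exp(-t) on [1/2, 1); sqrt(t)*log(t) on [1, 3/2)
reversing the shared t-power: t on [0, 1/2); sqrt(t)*exp(-t) on [1/2, 1); log(t)/sqrt(t) on [1, 3/2)
undo the shared t-power: sqrt(t) on [0, 1/2); exp(-t) on [1/2, 1); log(t)/t on [1, 3/2)
slice at 1/6, 1/3, transform all 3 pieces, and sum them
the [0, 1/6) slice contributes ∫ 9*t**2·t^(s-1) dt
segment 1/6 to 1/3 holds 3*sqrt(3)*t**(3/2)*exp(-3*t); add its integral
on [1/3, 1/2) integrate f = sqrt(3)*sqrt(t)*log(3*t) against the kernel

2**(-s - 5/2)*(2**(s + 5/2)*(s + 2)*(8*s - (2*s + 3)**2 + 8)*uppergamma(s + 3/2, 1/2) - 2**(s + 5/2)*(s + 2)*(8*s - (2*s + 3)**2 + 8)*uppergamma(s + 3/2, 1) + 2**(s + 9/2)*(-s - 2) + 3**(s + 1/2)*(s + 2)*(2*s + 3)*(-8*log(3) + 8*log(2)) + 3**(s + 1/2)*(s + 2)*(-16*log(2) + 16*log(3)) + 16*3**(s + 1/2)*(s + 2) + sqrt(2)*(8*s - (2*s + 3)**2 + 8))/(3**s*(s + 2)*(8*s - (2*s + 3)**2 + 8))
  Re(s) > -2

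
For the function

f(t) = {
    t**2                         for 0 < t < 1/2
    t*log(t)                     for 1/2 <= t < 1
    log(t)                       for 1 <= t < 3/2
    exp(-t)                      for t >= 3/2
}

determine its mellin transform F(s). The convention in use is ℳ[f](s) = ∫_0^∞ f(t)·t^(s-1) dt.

along the cuts 1/2, 1, 3/2, ℳ[f](s) splits into 4 integrals
segment 0 to 1/2 holds t**2; add its integral
piece [1/2, 1): integrate t*log(t) against the kernel
∫ log(t)·t^(s-1) over [1, 3/2)
[3/2, ∞) adds the kernel integral of exp(-t)

(4*2**s*s**2*(s + 2)*(s**2 + 2*s + 1)*uppergamma(s, 3/2) - 4*2**s*s**2*(s + 2) + 4*2**s*(s + 2)*(s**2 + 2*s + 1) + 3**s*s*(s + 2)*(-4*log(2) + 4*log(3))*(s**2 + 2*s + 1) - 4*3**s*(s + 2)*(s**2 + 2*s + 1) + s**3*(s + 2)*log(4) + s**2*(s + 2)*log(4) + 2*s**2*(s + 2) + s**2*(s**2 + 2*s + 1))/(4*2**s*s**2*(s + 2)*(s**2 + 2*s + 1))
  Re(s) > -2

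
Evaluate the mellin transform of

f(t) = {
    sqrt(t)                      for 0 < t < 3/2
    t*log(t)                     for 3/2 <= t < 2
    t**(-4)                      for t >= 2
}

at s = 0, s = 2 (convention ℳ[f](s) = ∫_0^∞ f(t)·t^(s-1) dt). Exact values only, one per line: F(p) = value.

decompose at 3/2, 2; ℳ[f](s) sums the 3 pieces' integrals
∫ over [0, 3/2) of sqrt(t)·t^(s-1) joins the sum
for t in [3/2, 2): the term is ∫ t*log(t)·t^(s-1)
on [2, ∞) integrate f = t**(-4) against the kernel

F(0) = -31/64 + log(8*sqrt(6)/9) + sqrt(6)
F(2) = -9*log(3)/8 - 7/18 + 9*sqrt(6)/20 + 91*log(2)/24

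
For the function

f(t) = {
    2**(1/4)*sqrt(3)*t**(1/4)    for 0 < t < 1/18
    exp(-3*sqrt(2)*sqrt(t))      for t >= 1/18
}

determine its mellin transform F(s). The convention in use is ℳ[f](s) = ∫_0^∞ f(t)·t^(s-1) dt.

2*((4*s + 1)*uppergamma(2*s, 1) + 2)/(18**s*(4*s + 1))
  Re(s) > -1/4

the common scale on t comes off first: sqrt(3)*t**(1/4) on [0, 1/9); exp(-3*sqrt(t)) on [1/9, ∞)
reversing the power substitution: sqrt(3)*sqrt(t) on [0, 1/3); exp(-3*t) on [1/3, ∞)
strip the common scale on t: sqrt(t) on [0, 1); exp(-t) on [1, ∞)
the 2 pieces separated at 1/18 each add one integral
piece [0, 1/18): integrate 2**(1/4)*sqrt(3)*t**(1/4) against the kernel
segment [1/18, ∞) carries exp(-3*sqrt(2)*sqrt(t)); integrate it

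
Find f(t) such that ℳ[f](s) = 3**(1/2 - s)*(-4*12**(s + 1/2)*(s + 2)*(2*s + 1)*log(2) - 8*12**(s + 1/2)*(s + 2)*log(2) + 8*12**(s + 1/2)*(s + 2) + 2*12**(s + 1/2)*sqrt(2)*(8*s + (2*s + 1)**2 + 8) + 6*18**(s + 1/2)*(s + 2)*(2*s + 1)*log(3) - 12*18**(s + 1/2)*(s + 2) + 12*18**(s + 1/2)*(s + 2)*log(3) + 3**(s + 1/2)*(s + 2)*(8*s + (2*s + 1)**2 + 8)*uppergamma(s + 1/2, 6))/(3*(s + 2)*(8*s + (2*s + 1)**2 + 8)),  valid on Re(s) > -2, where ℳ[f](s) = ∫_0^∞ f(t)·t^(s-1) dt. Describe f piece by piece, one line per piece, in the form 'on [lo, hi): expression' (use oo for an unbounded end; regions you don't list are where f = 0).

strip the shared t-power: sqrt(2)*t**(3/2)/4 on [0, 4); t*log(t/2)/2 on [4, 6); exp(-t) on [6, ∞)
the common scale on t comes off first: t**(3/2) on [0, 2); t*log(t) on [2, 3); exp(-2*t) on [3, ∞)
cuts at 4, 6: linearity sums the 3 kernel integrals
on [0, 4) integrate f = sqrt(2)*t**2/4 against the kernel
segment [4, 6) carries t**(3/2)*log(t/2)/2; integrate it
for t in [6, ∞): the term is ∫ sqrt(t)*exp(-t)·t^(s-1)

on [0, 4): sqrt(2)*t**2/4
on [4, 6): t**(3/2)*log(t/2)/2
on [6, oo): sqrt(t)*exp(-t)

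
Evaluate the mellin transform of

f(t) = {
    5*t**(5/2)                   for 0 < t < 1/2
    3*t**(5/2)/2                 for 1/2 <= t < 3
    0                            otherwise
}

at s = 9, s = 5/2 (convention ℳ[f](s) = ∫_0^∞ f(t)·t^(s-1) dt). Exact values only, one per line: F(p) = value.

summing 2 kernel integrals split by 1/2 yields ℳ[f](s)
∫ over [0, 1/2) of 5*t**(5/2)·t^(s-1) joins the sum
∫ 3*t**(5/2)/2·t^(s-1) over [1/2, 3)

F(9) = 7*sqrt(2)/94208 + 531441*sqrt(3)/23
F(5/2) = 4667/64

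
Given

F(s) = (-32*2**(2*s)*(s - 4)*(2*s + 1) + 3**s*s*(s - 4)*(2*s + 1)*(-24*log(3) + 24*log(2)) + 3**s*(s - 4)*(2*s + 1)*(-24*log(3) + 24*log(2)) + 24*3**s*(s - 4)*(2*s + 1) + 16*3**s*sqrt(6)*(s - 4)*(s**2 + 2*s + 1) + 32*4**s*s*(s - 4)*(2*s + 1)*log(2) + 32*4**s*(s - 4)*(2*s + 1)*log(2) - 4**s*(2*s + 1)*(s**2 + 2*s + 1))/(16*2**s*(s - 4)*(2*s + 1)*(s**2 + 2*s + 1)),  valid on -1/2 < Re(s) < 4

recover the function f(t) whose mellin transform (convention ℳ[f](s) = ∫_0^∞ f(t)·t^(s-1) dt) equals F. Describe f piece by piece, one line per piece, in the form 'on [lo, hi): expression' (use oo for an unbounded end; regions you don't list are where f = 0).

integrate the 3 segments split at 3/2, 2, then add the results
segment 0 to 3/2 holds sqrt(t); add its integral
∫ t*log(t)·t^(s-1) over [3/2, 2)
segment 2 to ∞ holds t**(-4); add its integral

on [0, 3/2): sqrt(t)
on [3/2, 2): t*log(t)
on [2, oo): t**(-4)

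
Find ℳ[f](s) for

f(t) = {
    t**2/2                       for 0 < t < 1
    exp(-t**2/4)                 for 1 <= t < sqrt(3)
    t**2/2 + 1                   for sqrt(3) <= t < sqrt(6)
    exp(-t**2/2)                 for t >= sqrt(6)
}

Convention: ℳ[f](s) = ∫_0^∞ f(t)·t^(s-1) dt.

strip the power substitution: t/2 on [0, 1); exp(-t/4) on [1, 3); t/2 + 1 on [3, 6); …
back out the common scale on t: t on [0, 1/2); exp(-t/2) on [1/2, 3/2); t + 1 on [3/2, 3); …
cuts at 1, sqrt(3), sqrt(6): linearity sums the 4 kernel integrals
on [0, 1) integrate f = t**2/2 against the kernel
over [1, sqrt(3)), the kernel integral of exp(-t**2/4) enters the sum
over [sqrt(3), sqrt(6)), the kernel integral of (t**2/2 + 1) enters the sum
segment [sqrt(6), ∞) carries exp(-t**2/2); integrate it

(2**(s/2)*s*(s + 2)*uppergamma(s/2, 3) + 2**s*s*(s + 2)*uppergamma(s/2, 1/4) - 2**s*s*(s + 2)*uppergamma(s/2, 3/4) - 5*3**(s/2)*s - 4*3**(s/2) + 8*6**(s/2)*s + 4*6**(s/2) + s)/(2*s*(s + 2))
  Re(s) > -2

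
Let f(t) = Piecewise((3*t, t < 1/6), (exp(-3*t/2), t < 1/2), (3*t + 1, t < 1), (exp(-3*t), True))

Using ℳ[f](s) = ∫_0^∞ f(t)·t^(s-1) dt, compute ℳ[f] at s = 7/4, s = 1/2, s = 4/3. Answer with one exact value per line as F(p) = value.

F(7/4) = 6**(1/4)*(-308*sqrt(2)*uppergamma(7/4, 3/4) - 129*3**(3/4) + 7 + 77*2**(3/4)*uppergamma(7/4, 3) + 308*sqrt(2)*uppergamma(7/4, 1/4) + 384*6**(3/4))/1386
F(1/2) = sqrt(6)*(-9*sqrt(3) - 6*sqrt(pi)*erfc(sqrt(3)/2) + 3*sqrt(2)*sqrt(pi)*erfc(sqrt(3)) + 1 + 6*sqrt(pi)*erfc(1/2) + 12*sqrt(6))/18
F(4/3) = -39*2**(2/3)/112 - 2*18**(1/3)*uppergamma(4/3, 3/4)/9 + 3**(2/3)*uppergamma(4/3, 3)/9 + 6**(2/3)/168 + 2*18**(1/3)*uppergamma(4/3, 1/4)/9 + 57/28

peel off the common scale on t: t on [0, 1/2); exp(-t/2) on [1/2, 3/2); t + 1 on [3/2, 3); …
along the cuts 1/6, 1/2, 1, ℳ[f](s) splits into 4 integrals
the [0, 1/6) slice contributes ∫ 3*t·t^(s-1) dt
on [1/6, 1/2) integrate f = exp(-3*t/2) against the kernel
∫ (3*t + 1)·t^(s-1) over [1/2, 1)
segment 1 to ∞ holds exp(-3*t); add its integral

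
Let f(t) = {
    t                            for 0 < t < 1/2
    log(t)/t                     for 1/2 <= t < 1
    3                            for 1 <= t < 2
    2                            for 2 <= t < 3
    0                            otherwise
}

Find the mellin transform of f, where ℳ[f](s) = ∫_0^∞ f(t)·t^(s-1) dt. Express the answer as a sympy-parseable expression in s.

cuts at 1/2, 1, 2: linearity sums the 4 kernel integrals
between 0 and 1/2 the integrand is t·t^(s-1)
for t in [1/2, 1): the term is ∫ log(t)/t·t^(s-1)
∫ 3·t^(s-1) over [1, 2)
over [2, 3), the kernel integral of 2 enters the sum

(2*2**(2*s)*(s + 1)*(s**2 - 2*s + 1) - 2*2**s*s*(s + 1) - 6*2**s*(s + 1)*(s**2 - 2*s + 1) + 4*6**s*(s + 1)*(s**2 - 2*s + 1) + 4*s**2*(s + 1)*log(2) - 4*s*(s + 1)*log(2) + 4*s*(s + 1) + s*(s**2 - 2*s + 1))/(2*2**s*s*(s + 1)*(s**2 - 2*s + 1))
  Re(s) > -1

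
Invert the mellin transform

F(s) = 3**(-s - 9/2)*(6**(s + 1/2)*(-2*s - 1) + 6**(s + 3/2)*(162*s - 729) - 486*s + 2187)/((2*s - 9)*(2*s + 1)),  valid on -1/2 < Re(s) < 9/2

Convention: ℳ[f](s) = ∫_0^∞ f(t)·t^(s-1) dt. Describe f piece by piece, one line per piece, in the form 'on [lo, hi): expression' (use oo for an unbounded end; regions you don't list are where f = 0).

on [0, 1/3): 3*sqrt(t)/2
on [1/3, 2): 3*sqrt(t)
on [2, oo): 16/(81*t**(9/2))

reversing the shared t-power: 3*t**(3/2)/2 on [0, 1/3); 3*t**(3/2) on [1/3, 2); 16/(81*t**(7/2)) on [2, ∞)
strip the shared t-power: 3*t/2 on [0, 1/3); 3*t on [1/3, 2); 16/(81*t**4) on [2, ∞)
back out the common scale on t: t on [0, 1/2); 2*t on [1/2, 3); t**(-4) on [3, ∞)
the 3 pieces separated at 1/3, 2 each add one integral
between 0 and 1/3 the integrand is 3*sqrt(t)/2·t^(s-1)
∫ 3*sqrt(t)·t^(s-1) over [1/3, 2)
∫ over [2, ∞) of 16/(81*t**(9/2))·t^(s-1) joins the sum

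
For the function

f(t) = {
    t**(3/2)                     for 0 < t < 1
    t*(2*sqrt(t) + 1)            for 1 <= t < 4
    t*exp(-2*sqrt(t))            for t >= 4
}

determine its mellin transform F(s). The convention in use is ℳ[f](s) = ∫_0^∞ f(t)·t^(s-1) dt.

(80*2**(4*s)*(s + 1) + 8*2**(4*s) - 8*2**(2*s)*(s + 1) - 2*2**(2*s) + (s + 1)*(2*s + 3)*uppergamma(2*s + 2, 4))/(2*2**(2*s)*(s + 1)*(2*s + 3))
  Re(s) > -3/2

reversing the power substitution: t**3 on [0, 1); t**2*(2*t + 1) on [1, 2); t**2*exp(-2*t) on [2, ∞)
the shared t-power comes off first: t on [0, 1); 2*t + 1 on [1, 2); exp(-2*t) on [2, ∞)
decompose at 1, 4; ℳ[f](s) sums the 3 pieces' integrals
on [0, 1): add ∫ t**(3/2)·t^(s-1) dt
over [1, 4), the kernel integral of t*(2*sqrt(t) + 1) enters the sum
on [4, ∞) integrate f = t*exp(-2*sqrt(t)) against the kernel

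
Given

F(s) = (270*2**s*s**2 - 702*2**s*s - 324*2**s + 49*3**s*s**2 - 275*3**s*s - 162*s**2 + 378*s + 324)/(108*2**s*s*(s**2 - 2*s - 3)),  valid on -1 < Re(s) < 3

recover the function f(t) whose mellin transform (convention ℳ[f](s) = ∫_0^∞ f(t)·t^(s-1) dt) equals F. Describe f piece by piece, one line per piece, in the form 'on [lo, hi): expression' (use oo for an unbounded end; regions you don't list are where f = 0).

on [0, 1/2): t
on [1/2, 1): 2*t + 1
on [1, 3/2): t/2
on [3/2, oo): t**(-3)

integrate the 4 segments split at 1/2, 1, 3/2, then add the results
on [0, 1/2) integrate f = t against the kernel
∫ (2*t + 1)·t^(s-1) over [1/2, 1)
∫ over [1, 3/2) of t/2·t^(s-1) joins the sum
on [3/2, ∞): add ∫ t**(-3)·t^(s-1) dt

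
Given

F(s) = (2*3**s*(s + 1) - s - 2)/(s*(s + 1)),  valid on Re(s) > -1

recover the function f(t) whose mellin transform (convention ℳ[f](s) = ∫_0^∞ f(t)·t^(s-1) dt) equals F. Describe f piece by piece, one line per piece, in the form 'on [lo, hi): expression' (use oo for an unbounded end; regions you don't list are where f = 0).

on [0, 1): t
on [1, 3): 2

invert the shared t-power to get t**2 on [0, 1); 2*t on [1, 3)
invert the shared t-power to get t**(3/2) on [0, 1); 2*sqrt(t) on [1, 3)
decompose at 1; ℳ[f](s) sums the 2 pieces' integrals
[0, 1) adds the kernel integral of t
on [1, 3): add ∫ 2·t^(s-1) dt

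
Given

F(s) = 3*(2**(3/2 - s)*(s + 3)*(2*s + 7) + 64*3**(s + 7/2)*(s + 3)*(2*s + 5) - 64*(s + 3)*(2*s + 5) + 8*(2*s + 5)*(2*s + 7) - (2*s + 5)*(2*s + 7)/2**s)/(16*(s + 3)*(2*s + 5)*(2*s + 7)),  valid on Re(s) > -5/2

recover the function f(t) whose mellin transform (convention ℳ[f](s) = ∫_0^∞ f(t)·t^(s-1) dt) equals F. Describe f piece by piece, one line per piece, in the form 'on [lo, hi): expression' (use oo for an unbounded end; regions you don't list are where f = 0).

the 3 pieces separated at 1/2, 1 each add one integral
over [0, 1/2), the kernel integral of 3*t**(5/2)/2 enters the sum
for t in [1/2, 1): the term is ∫ 3*t**3/2·t^(s-1)
for t in [1, 3): the term is ∫ 6*t**(7/2)·t^(s-1)

on [0, 1/2): 3*t**(5/2)/2
on [1/2, 1): 3*t**3/2
on [1, 3): 6*t**(7/2)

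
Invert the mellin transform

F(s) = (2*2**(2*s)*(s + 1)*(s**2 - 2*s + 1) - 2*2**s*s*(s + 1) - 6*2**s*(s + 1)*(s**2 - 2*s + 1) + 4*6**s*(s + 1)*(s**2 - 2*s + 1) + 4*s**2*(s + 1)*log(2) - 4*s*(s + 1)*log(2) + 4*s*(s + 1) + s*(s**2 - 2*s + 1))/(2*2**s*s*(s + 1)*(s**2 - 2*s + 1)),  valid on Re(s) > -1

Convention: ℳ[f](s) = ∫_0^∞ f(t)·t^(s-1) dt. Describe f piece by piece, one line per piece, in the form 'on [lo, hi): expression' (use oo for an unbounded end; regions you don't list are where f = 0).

the 4 pieces separated at 1/2, 1, 2 each add one integral
segment [0, 1/2) carries t; integrate it
segment 1/2 to 1 holds log(t)/t; add its integral
for t in [1, 2): the term is ∫ 3·t^(s-1)
for t in [2, 3): the term is ∫ 2·t^(s-1)

on [0, 1/2): t
on [1/2, 1): log(t)/t
on [1, 2): 3
on [2, 3): 2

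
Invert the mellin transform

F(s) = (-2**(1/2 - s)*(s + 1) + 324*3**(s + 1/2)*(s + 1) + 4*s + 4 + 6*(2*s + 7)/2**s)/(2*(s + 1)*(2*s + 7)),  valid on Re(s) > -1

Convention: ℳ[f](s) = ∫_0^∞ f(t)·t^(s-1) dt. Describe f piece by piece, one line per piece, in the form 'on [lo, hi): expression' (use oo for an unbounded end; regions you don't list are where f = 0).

split f at 1/2, 1: ℳ[f](s) collects 3 kernel integrals
the [0, 1/2) slice contributes ∫ 6*t·t^(s-1) dt
segment [1/2, 1) carries 4*t**(7/2); integrate it
over [1, 3), the kernel integral of 3*t**(7/2) enters the sum

on [0, 1/2): 6*t
on [1/2, 1): 4*t**(7/2)
on [1, 3): 3*t**(7/2)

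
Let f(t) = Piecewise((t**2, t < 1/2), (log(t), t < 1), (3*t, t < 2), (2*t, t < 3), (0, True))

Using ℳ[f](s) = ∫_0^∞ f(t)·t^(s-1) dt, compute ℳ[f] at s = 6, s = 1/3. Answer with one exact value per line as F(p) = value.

remove the shared t-power first: t on [0, 1/2); log(t)/t on [1/2, 1); 3 on [1, 2); …
split f at 1/2, 1, 2: ℳ[f](s) collects 4 kernel integrals
on [0, 1/2) integrate f = t**2 against the kernel
on [1/2, 1) integrate f = log(t) against the kernel
piece [1, 2): integrate 3*t against the kernel
on [2, 3): add ∫ 2*t·t^(s-1) dt

F(6) = log(2)/384 + 9213567/14336
F(1/3) = -45/4 + 3*2**(2/3)*log(2)/2 + 3*2**(1/3)/2 + 9*3**(1/3)/2 + 255*2**(2/3)/56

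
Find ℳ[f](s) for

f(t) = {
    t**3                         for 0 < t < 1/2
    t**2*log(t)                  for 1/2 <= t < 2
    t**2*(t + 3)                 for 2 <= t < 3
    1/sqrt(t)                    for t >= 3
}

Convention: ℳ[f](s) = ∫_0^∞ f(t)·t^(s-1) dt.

invert the shared t-power to get t on [0, 1/2); log(t) on [1/2, 2); t + 3 on [2, 3); …
along the cuts 1/2, 2, 3, ℳ[f](s) splits into 4 integrals
∫ t**3·t^(s-1) over [0, 1/2)
over [1/2, 2), the kernel integral of t**2*log(t) enters the sum
∫ t**2*(t + 3)·t^(s-1) over [2, 3)
over [3, ∞), the kernel integral of 1/sqrt(t) enters the sum

(480*2**(2*s)*(1 - 2*s)*(s + 2)**2 + 96*2**(2*s)*(s + 2)*(s + 3)*(2*s - 1)*log(2) - 288*2**(2*s)*(s + 2)*(2*s - 1) - 96*2**(2*s)*(s + 3)*(2*s - 1) - 16*sqrt(3)*6**s*(s + 2)**2*(s + 3) + 1296*6**s*(s + 2)**2*(2*s - 1) + 648*6**s*(s + 2)*(2*s - 1) + 3*(s + 2)**2*(2*s - 1) + 6*(s + 2)*(s + 3)*(2*s - 1)*log(2) + 6*(s + 3)*(2*s - 1))/(24*2**s*(s + 2)**2*(s + 3)*(2*s - 1))
  -3 < Re(s) < 1/2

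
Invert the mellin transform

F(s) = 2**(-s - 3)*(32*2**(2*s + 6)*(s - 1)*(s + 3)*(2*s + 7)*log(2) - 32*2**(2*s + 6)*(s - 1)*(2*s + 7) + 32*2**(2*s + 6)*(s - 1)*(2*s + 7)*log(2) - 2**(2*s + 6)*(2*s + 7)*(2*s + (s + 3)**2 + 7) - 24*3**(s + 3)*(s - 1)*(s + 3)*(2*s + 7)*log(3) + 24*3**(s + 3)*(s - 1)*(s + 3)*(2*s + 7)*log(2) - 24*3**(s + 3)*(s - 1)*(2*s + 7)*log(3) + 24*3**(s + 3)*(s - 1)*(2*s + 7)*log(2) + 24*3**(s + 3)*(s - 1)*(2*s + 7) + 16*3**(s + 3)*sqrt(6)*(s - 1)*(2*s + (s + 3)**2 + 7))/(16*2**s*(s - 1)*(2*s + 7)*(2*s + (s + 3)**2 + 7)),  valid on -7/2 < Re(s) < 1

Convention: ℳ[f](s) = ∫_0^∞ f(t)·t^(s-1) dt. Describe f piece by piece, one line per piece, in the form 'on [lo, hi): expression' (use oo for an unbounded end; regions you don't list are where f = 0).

on [0, 3/4): 8*sqrt(2)*t**(7/2)
on [3/4, 1): 16*t**4*log(2*t)
on [1, oo): 1/(2*t)

peel off the common scale on t: t**(7/2) on [0, 3/2); t**4*log(t) on [3/2, 2); 1/t on [2, ∞)
remove the shared t-power first: t**(5/2) on [0, 3/2); t**3*log(t) on [3/2, 2); t**(-2) on [2, ∞)
the shared t-power comes off first: sqrt(t) on [0, 3/2); t*log(t) on [3/2, 2); t**(-4) on [2, ∞)
split f at 3/4, 1: ℳ[f](s) collects 3 kernel integrals
over [0, 3/4), the kernel integral of 8*sqrt(2)*t**(7/2) enters the sum
∫ over [3/4, 1) of 16*t**4*log(2*t)·t^(s-1) joins the sum
over [1, ∞), the kernel integral of 1/(2*t) enters the sum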